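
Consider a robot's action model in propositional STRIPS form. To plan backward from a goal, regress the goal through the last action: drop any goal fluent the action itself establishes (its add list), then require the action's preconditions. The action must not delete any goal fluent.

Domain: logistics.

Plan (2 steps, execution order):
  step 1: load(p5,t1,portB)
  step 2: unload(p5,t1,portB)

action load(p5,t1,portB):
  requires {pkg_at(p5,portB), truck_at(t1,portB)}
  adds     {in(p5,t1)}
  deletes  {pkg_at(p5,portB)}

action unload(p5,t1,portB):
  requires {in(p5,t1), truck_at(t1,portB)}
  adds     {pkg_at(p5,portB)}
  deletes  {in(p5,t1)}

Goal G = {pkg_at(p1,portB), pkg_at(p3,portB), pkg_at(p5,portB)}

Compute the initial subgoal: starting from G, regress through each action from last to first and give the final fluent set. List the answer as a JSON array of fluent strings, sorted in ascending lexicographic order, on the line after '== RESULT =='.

Regress step by step:
  through step 2 (unload(p5,t1,portB)): drop {pkg_at(p5,portB)}, keep {pkg_at(p1,portB), pkg_at(p3,portB)}, require {in(p5,t1), truck_at(t1,portB)}
    → {in(p5,t1), pkg_at(p1,portB), pkg_at(p3,portB), truck_at(t1,portB)}
  through step 1 (load(p5,t1,portB)): drop {in(p5,t1)}, keep {pkg_at(p1,portB), pkg_at(p3,portB), truck_at(t1,portB)}, require {pkg_at(p5,portB), truck_at(t1,portB)}
    → {pkg_at(p1,portB), pkg_at(p3,portB), pkg_at(p5,portB), truck_at(t1,portB)}

== RESULT ==
["pkg_at(p1,portB)", "pkg_at(p3,portB)", "pkg_at(p5,portB)", "truck_at(t1,portB)"]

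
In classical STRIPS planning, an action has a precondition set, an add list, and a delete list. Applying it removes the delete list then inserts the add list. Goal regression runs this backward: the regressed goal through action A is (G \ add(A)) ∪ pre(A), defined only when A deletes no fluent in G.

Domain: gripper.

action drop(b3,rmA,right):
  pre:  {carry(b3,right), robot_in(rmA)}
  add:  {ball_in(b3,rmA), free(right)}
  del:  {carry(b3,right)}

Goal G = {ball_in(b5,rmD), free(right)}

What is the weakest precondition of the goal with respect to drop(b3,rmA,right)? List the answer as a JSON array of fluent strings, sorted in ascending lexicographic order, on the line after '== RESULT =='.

Regress:
  G ∩ del = {}  (empty — regression defined)
  G \ add = {ball_in(b5,rmD), free(right)} \ {ball_in(b3,rmA), free(right)} = {ball_in(b5,rmD)}
  ∪ pre   = {ball_in(b5,rmD)} ∪ {carry(b3,right), robot_in(rmA)}
          = {ball_in(b5,rmD), carry(b3,right), robot_in(rmA)}

== RESULT ==
["ball_in(b5,rmD)", "carry(b3,right)", "robot_in(rmA)"]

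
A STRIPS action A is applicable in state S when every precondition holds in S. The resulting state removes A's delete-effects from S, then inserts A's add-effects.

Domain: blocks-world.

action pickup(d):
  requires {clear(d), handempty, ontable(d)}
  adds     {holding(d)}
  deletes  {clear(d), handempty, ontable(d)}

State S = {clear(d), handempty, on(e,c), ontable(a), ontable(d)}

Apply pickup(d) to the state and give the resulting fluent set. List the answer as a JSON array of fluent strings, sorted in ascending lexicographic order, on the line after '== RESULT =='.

Progress:
  pre ⊆ S: {clear(d), handempty, ontable(d)} ⊆ S  — applicable
  S \ del = {on(e,c), ontable(a)}
  ∪ add   = {holding(d), on(e,c), ontable(a)}

== RESULT ==
["holding(d)", "on(e,c)", "ontable(a)"]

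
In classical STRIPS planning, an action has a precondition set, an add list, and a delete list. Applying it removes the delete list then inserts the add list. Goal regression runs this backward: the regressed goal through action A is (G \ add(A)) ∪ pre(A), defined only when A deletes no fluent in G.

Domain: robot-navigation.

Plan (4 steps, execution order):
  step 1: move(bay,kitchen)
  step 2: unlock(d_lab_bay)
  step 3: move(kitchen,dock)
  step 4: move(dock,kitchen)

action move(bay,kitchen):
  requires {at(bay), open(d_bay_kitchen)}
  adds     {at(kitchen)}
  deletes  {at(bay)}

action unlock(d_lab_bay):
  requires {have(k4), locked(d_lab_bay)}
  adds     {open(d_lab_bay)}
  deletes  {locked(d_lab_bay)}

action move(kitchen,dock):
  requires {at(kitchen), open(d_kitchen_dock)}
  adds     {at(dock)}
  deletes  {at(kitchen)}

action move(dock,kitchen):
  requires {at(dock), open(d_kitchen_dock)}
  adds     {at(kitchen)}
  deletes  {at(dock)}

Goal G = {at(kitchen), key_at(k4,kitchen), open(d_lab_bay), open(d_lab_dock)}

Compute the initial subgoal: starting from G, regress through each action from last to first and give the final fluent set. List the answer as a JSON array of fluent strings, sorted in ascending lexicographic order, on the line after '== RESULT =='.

Regress step by step:
  through step 4 (move(dock,kitchen)): drop {at(kitchen)}, keep {key_at(k4,kitchen), open(d_lab_bay), open(d_lab_dock)}, require {at(dock), open(d_kitchen_dock)}
    → {at(dock), key_at(k4,kitchen), open(d_kitchen_dock), open(d_lab_bay), open(d_lab_dock)}
  through step 3 (move(kitchen,dock)): drop {at(dock)}, keep {key_at(k4,kitchen), open(d_kitchen_dock), open(d_lab_bay), open(d_lab_dock)}, require {at(kitchen), open(d_kitchen_dock)}
    → {at(kitchen), key_at(k4,kitchen), open(d_kitchen_dock), open(d_lab_bay), open(d_lab_dock)}
  through step 2 (unlock(d_lab_bay)): drop {open(d_lab_bay)}, keep {at(kitchen), key_at(k4,kitchen), open(d_kitchen_dock), open(d_lab_dock)}, require {have(k4), locked(d_lab_bay)}
    → {at(kitchen), have(k4), key_at(k4,kitchen), locked(d_lab_bay), open(d_kitchen_dock), open(d_lab_dock)}
  through step 1 (move(bay,kitchen)): drop {at(kitchen)}, keep {have(k4), key_at(k4,kitchen), locked(d_lab_bay), open(d_kitchen_dock), open(d_lab_dock)}, require {at(bay), open(d_bay_kitchen)}
    → {at(bay), have(k4), key_at(k4,kitchen), locked(d_lab_bay), open(d_bay_kitchen), open(d_kitchen_dock), open(d_lab_dock)}

== RESULT ==
["at(bay)", "have(k4)", "key_at(k4,kitchen)", "locked(d_lab_bay)", "open(d_bay_kitchen)", "open(d_kitchen_dock)", "open(d_lab_dock)"]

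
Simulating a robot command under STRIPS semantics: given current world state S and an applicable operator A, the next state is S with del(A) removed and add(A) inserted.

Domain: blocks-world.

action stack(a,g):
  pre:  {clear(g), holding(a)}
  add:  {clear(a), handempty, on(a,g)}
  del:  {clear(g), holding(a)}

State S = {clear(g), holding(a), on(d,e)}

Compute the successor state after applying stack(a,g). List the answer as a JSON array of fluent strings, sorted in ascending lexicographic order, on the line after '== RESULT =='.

Compute (S \ del) ∪ add:
  pre ⊆ S: {clear(g), holding(a)} ⊆ S  — applicable
  S \ del = {on(d,e)}
  ∪ add   = {clear(a), handempty, on(a,g), on(d,e)}

== RESULT ==
["clear(a)", "handempty", "on(a,g)", "on(d,e)"]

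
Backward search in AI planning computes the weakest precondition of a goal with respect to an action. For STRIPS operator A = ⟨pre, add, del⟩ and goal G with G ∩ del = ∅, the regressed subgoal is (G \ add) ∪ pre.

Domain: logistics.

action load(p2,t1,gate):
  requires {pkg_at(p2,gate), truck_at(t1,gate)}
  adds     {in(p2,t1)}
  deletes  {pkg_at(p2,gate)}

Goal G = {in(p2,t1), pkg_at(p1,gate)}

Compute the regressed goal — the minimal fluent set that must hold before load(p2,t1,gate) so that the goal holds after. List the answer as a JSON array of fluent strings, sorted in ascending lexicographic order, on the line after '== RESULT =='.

Compute (G \ add) ∪ pre:
  G ∩ del = {}  (empty — regression defined)
  G \ add = {in(p2,t1), pkg_at(p1,gate)} \ {in(p2,t1)} = {pkg_at(p1,gate)}
  ∪ pre   = {pkg_at(p1,gate)} ∪ {pkg_at(p2,gate), truck_at(t1,gate)}
          = {pkg_at(p1,gate), pkg_at(p2,gate), truck_at(t1,gate)}

== RESULT ==
["pkg_at(p1,gate)", "pkg_at(p2,gate)", "truck_at(t1,gate)"]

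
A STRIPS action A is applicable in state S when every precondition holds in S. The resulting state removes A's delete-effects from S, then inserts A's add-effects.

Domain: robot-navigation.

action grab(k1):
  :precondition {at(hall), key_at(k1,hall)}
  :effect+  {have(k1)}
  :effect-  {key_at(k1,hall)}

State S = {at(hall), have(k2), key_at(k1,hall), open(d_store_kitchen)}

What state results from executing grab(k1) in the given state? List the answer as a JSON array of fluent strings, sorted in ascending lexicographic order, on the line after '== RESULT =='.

Progress:
  pre ⊆ S: {at(hall), key_at(k1,hall)} ⊆ S  — applicable
  S \ del = {at(hall), have(k2), open(d_store_kitchen)}
  ∪ add   = {at(hall), have(k1), have(k2), open(d_store_kitchen)}

== RESULT ==
["at(hall)", "have(k1)", "have(k2)", "open(d_store_kitchen)"]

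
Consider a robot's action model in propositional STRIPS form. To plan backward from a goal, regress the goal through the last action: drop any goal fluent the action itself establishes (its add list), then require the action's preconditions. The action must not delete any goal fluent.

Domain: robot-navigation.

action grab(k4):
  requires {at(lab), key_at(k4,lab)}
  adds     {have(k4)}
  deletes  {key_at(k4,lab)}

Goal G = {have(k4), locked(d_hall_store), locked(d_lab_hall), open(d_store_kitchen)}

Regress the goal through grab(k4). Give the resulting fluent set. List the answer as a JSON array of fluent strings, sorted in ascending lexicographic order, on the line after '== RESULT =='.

Compute (G \ add) ∪ pre:
  G ∩ del = {}  (empty — regression defined)
  G \ add = {have(k4), locked(d_hall_store), locked(d_lab_hall), open(d_store_kitchen)} \ {have(k4)} = {locked(d_hall_store), locked(d_lab_hall), open(d_store_kitchen)}
  ∪ pre   = {locked(d_hall_store), locked(d_lab_hall), open(d_store_kitchen)} ∪ {at(lab), key_at(k4,lab)}
          = {at(lab), key_at(k4,lab), locked(d_hall_store), locked(d_lab_hall), open(d_store_kitchen)}

== RESULT ==
["at(lab)", "key_at(k4,lab)", "locked(d_hall_store)", "locked(d_lab_hall)", "open(d_store_kitchen)"]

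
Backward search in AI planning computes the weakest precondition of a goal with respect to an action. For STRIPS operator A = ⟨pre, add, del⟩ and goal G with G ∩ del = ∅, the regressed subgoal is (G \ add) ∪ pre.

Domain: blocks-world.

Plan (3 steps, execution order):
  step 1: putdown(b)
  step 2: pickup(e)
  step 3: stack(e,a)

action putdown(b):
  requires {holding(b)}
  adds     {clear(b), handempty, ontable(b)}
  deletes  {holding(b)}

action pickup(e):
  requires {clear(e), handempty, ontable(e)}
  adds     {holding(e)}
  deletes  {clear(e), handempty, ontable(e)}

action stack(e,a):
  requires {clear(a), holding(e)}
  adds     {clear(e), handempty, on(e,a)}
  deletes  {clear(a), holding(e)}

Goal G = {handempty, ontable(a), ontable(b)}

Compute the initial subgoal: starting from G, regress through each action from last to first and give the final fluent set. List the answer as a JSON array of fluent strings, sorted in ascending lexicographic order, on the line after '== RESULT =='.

Regress step by step:
  through step 3 (stack(e,a)): drop {handempty}, keep {ontable(a), ontable(b)}, require {clear(a), holding(e)}
    → {clear(a), holding(e), ontable(a), ontable(b)}
  through step 2 (pickup(e)): drop {holding(e)}, keep {clear(a), ontable(a), ontable(b)}, require {clear(e), handempty, ontable(e)}
    → {clear(a), clear(e), handempty, ontable(a), ontable(b), ontable(e)}
  through step 1 (putdown(b)): drop {handempty, ontable(b)}, keep {clear(a), clear(e), ontable(a), ontable(e)}, require {holding(b)}
    → {clear(a), clear(e), holding(b), ontable(a), ontable(e)}

== RESULT ==
["clear(a)", "clear(e)", "holding(b)", "ontable(a)", "ontable(e)"]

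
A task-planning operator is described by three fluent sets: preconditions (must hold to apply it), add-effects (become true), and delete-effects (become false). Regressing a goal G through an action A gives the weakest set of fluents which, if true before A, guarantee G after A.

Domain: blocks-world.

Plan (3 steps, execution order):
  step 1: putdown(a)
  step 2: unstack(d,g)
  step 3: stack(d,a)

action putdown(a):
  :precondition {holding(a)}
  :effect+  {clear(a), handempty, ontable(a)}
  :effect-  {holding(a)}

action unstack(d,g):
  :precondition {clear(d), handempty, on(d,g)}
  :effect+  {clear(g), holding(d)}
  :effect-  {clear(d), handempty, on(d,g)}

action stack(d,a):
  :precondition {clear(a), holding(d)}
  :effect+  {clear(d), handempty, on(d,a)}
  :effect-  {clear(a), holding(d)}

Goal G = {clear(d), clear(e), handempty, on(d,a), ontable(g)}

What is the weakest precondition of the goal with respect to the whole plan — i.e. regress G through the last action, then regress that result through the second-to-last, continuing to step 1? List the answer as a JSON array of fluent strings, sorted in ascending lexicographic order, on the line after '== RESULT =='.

Work backward from the goal:
  through step 3 (stack(d,a)): drop {clear(d), handempty, on(d,a)}, keep {clear(e), ontable(g)}, require {clear(a), holding(d)}
    → {clear(a), clear(e), holding(d), ontable(g)}
  through step 2 (unstack(d,g)): drop {holding(d)}, keep {clear(a), clear(e), ontable(g)}, require {clear(d), handempty, on(d,g)}
    → {clear(a), clear(d), clear(e), handempty, on(d,g), ontable(g)}
  through step 1 (putdown(a)): drop {clear(a), handempty}, keep {clear(d), clear(e), on(d,g), ontable(g)}, require {holding(a)}
    → {clear(d), clear(e), holding(a), on(d,g), ontable(g)}

== RESULT ==
["clear(d)", "clear(e)", "holding(a)", "on(d,g)", "ontable(g)"]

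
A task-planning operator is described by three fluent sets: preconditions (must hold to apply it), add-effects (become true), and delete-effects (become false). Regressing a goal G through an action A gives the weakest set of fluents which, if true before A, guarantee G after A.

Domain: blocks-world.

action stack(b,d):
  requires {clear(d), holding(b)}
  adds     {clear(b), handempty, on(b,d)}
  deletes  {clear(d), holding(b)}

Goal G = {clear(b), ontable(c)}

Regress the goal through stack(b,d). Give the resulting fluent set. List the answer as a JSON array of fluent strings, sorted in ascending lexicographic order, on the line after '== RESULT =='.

Regress:
  G ∩ del = {}  (empty — regression defined)
  G \ add = {clear(b), ontable(c)} \ {clear(b), handempty, on(b,d)} = {ontable(c)}
  ∪ pre   = {ontable(c)} ∪ {clear(d), holding(b)}
          = {clear(d), holding(b), ontable(c)}

== RESULT ==
["clear(d)", "holding(b)", "ontable(c)"]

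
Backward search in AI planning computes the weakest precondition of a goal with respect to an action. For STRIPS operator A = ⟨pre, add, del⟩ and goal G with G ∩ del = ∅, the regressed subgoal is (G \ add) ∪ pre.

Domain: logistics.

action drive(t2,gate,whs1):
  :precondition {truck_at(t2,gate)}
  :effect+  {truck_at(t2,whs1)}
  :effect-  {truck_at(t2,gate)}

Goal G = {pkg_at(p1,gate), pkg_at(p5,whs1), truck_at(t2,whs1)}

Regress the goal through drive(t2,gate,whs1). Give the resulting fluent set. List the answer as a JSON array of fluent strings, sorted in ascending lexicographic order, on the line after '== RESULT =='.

Compute (G \ add) ∪ pre:
  G ∩ del = {}  (empty — regression defined)
  G \ add = {pkg_at(p1,gate), pkg_at(p5,whs1), truck_at(t2,whs1)} \ {truck_at(t2,whs1)} = {pkg_at(p1,gate), pkg_at(p5,whs1)}
  ∪ pre   = {pkg_at(p1,gate), pkg_at(p5,whs1)} ∪ {truck_at(t2,gate)}
          = {pkg_at(p1,gate), pkg_at(p5,whs1), truck_at(t2,gate)}

== RESULT ==
["pkg_at(p1,gate)", "pkg_at(p5,whs1)", "truck_at(t2,gate)"]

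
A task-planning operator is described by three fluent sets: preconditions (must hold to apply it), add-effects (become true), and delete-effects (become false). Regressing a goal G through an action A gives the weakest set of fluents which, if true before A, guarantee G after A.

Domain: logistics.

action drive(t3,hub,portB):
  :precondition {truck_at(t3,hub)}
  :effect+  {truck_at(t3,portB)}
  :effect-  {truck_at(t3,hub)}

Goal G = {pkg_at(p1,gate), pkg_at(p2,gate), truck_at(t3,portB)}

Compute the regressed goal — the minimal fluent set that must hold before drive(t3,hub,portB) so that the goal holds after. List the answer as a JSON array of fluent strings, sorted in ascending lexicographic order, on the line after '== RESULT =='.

Compute (G \ add) ∪ pre:
  G ∩ del = {}  (empty — regression defined)
  G \ add = {pkg_at(p1,gate), pkg_at(p2,gate), truck_at(t3,portB)} \ {truck_at(t3,portB)} = {pkg_at(p1,gate), pkg_at(p2,gate)}
  ∪ pre   = {pkg_at(p1,gate), pkg_at(p2,gate)} ∪ {truck_at(t3,hub)}
          = {pkg_at(p1,gate), pkg_at(p2,gate), truck_at(t3,hub)}

== RESULT ==
["pkg_at(p1,gate)", "pkg_at(p2,gate)", "truck_at(t3,hub)"]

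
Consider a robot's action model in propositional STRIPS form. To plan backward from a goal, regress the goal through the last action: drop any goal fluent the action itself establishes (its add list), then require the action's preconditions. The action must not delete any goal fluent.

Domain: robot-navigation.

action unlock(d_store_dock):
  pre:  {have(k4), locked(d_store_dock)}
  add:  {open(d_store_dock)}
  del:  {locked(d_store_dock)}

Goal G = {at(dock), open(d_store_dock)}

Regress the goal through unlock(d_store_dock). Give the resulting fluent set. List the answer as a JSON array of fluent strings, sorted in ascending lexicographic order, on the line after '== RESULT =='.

Regress:
  G ∩ del = {}  (empty — regression defined)
  G \ add = {at(dock), open(d_store_dock)} \ {open(d_store_dock)} = {at(dock)}
  ∪ pre   = {at(dock)} ∪ {have(k4), locked(d_store_dock)}
          = {at(dock), have(k4), locked(d_store_dock)}

== RESULT ==
["at(dock)", "have(k4)", "locked(d_store_dock)"]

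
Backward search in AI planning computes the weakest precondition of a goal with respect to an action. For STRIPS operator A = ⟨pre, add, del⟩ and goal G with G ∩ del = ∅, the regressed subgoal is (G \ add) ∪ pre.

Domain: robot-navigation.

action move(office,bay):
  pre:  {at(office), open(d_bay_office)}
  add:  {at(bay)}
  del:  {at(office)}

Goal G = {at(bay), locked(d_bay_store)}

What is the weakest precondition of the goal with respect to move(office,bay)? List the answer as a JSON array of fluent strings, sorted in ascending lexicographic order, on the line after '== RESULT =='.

Compute (G \ add) ∪ pre:
  G ∩ del = {}  (empty — regression defined)
  G \ add = {at(bay), locked(d_bay_store)} \ {at(bay)} = {locked(d_bay_store)}
  ∪ pre   = {locked(d_bay_store)} ∪ {at(office), open(d_bay_office)}
          = {at(office), locked(d_bay_store), open(d_bay_office)}

== RESULT ==
["at(office)", "locked(d_bay_store)", "open(d_bay_office)"]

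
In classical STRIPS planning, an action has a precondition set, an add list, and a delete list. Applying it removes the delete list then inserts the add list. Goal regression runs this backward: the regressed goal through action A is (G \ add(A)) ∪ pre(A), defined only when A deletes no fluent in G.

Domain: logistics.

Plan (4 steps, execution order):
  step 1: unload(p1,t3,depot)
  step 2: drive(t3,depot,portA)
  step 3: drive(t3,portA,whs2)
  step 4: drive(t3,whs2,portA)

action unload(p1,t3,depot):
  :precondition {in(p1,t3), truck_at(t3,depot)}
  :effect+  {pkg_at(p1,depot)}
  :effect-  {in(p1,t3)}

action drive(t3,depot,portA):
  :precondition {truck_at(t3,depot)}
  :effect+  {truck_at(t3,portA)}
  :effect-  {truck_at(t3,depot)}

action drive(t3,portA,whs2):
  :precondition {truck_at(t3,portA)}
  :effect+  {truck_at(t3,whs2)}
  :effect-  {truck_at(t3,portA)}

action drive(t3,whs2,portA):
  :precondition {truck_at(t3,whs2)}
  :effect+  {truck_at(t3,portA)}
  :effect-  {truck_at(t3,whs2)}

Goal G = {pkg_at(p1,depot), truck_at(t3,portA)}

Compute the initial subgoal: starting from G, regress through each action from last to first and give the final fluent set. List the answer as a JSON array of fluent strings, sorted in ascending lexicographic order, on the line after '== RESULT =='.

Regress step by step:
  through step 4 (drive(t3,whs2,portA)): drop {truck_at(t3,portA)}, keep {pkg_at(p1,depot)}, require {truck_at(t3,whs2)}
    → {pkg_at(p1,depot), truck_at(t3,whs2)}
  through step 3 (drive(t3,portA,whs2)): drop {truck_at(t3,whs2)}, keep {pkg_at(p1,depot)}, require {truck_at(t3,portA)}
    → {pkg_at(p1,depot), truck_at(t3,portA)}
  through step 2 (drive(t3,depot,portA)): drop {truck_at(t3,portA)}, keep {pkg_at(p1,depot)}, require {truck_at(t3,depot)}
    → {pkg_at(p1,depot), truck_at(t3,depot)}
  through step 1 (unload(p1,t3,depot)): drop {pkg_at(p1,depot)}, keep {truck_at(t3,depot)}, require {in(p1,t3), truck_at(t3,depot)}
    → {in(p1,t3), truck_at(t3,depot)}

== RESULT ==
["in(p1,t3)", "truck_at(t3,depot)"]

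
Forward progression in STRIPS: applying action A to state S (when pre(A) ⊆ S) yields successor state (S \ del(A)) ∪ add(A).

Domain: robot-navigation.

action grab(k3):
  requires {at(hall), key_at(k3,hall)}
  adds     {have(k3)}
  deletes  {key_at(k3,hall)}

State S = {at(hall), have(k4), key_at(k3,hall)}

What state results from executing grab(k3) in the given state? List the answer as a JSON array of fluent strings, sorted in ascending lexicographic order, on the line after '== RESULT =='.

Compute (S \ del) ∪ add:
  pre ⊆ S: {at(hall), key_at(k3,hall)} ⊆ S  — applicable
  S \ del = {at(hall), have(k4)}
  ∪ add   = {at(hall), have(k3), have(k4)}

== RESULT ==
["at(hall)", "have(k3)", "have(k4)"]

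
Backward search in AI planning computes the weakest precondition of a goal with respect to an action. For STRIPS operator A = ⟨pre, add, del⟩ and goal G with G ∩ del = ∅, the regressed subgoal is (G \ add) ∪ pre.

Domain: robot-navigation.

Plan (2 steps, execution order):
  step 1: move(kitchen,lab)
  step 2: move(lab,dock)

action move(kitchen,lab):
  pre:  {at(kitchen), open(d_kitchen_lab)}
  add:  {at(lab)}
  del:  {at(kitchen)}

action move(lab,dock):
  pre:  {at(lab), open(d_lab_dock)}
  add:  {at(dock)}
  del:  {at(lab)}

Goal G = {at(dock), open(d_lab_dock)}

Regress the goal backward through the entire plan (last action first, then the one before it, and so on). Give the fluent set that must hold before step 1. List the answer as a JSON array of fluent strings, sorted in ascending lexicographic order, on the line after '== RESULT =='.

Regress step by step:
  through step 2 (move(lab,dock)): drop {at(dock)}, keep {open(d_lab_dock)}, require {at(lab), open(d_lab_dock)}
    → {at(lab), open(d_lab_dock)}
  through step 1 (move(kitchen,lab)): drop {at(lab)}, keep {open(d_lab_dock)}, require {at(kitchen), open(d_kitchen_lab)}
    → {at(kitchen), open(d_kitchen_lab), open(d_lab_dock)}

== RESULT ==
["at(kitchen)", "open(d_kitchen_lab)", "open(d_lab_dock)"]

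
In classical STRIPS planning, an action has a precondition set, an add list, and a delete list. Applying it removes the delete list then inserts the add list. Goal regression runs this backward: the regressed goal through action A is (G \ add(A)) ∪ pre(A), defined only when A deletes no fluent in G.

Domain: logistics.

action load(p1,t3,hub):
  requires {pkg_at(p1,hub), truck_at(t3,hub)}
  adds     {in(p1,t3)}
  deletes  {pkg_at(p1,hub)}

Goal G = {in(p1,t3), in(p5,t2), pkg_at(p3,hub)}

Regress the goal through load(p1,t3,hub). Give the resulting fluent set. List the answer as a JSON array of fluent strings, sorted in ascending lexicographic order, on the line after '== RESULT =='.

Compute (G \ add) ∪ pre:
  G ∩ del = {}  (empty — regression defined)
  G \ add = {in(p1,t3), in(p5,t2), pkg_at(p3,hub)} \ {in(p1,t3)} = {in(p5,t2), pkg_at(p3,hub)}
  ∪ pre   = {in(p5,t2), pkg_at(p3,hub)} ∪ {pkg_at(p1,hub), truck_at(t3,hub)}
          = {in(p5,t2), pkg_at(p1,hub), pkg_at(p3,hub), truck_at(t3,hub)}

== RESULT ==
["in(p5,t2)", "pkg_at(p1,hub)", "pkg_at(p3,hub)", "truck_at(t3,hub)"]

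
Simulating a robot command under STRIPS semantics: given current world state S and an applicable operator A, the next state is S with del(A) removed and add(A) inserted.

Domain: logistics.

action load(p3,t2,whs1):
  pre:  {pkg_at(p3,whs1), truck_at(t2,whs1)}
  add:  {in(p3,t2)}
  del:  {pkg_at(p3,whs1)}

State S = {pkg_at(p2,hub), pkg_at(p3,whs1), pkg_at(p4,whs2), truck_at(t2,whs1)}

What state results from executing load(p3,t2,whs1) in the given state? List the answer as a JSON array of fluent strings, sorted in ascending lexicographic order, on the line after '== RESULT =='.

Compute (S \ del) ∪ add:
  pre ⊆ S: {pkg_at(p3,whs1), truck_at(t2,whs1)} ⊆ S  — applicable
  S \ del = {pkg_at(p2,hub), pkg_at(p4,whs2), truck_at(t2,whs1)}
  ∪ add   = {in(p3,t2), pkg_at(p2,hub), pkg_at(p4,whs2), truck_at(t2,whs1)}

== RESULT ==
["in(p3,t2)", "pkg_at(p2,hub)", "pkg_at(p4,whs2)", "truck_at(t2,whs1)"]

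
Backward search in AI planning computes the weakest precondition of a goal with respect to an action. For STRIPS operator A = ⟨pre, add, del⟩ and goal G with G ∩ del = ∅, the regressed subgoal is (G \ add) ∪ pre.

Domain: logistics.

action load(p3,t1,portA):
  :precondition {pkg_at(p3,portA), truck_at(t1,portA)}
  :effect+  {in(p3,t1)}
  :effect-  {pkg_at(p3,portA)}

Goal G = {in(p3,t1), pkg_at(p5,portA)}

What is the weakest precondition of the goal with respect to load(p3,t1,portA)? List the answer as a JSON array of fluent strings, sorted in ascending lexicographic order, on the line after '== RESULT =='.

Regress:
  G ∩ del = {}  (empty — regression defined)
  G \ add = {in(p3,t1), pkg_at(p5,portA)} \ {in(p3,t1)} = {pkg_at(p5,portA)}
  ∪ pre   = {pkg_at(p5,portA)} ∪ {pkg_at(p3,portA), truck_at(t1,portA)}
          = {pkg_at(p3,portA), pkg_at(p5,portA), truck_at(t1,portA)}

== RESULT ==
["pkg_at(p3,portA)", "pkg_at(p5,portA)", "truck_at(t1,portA)"]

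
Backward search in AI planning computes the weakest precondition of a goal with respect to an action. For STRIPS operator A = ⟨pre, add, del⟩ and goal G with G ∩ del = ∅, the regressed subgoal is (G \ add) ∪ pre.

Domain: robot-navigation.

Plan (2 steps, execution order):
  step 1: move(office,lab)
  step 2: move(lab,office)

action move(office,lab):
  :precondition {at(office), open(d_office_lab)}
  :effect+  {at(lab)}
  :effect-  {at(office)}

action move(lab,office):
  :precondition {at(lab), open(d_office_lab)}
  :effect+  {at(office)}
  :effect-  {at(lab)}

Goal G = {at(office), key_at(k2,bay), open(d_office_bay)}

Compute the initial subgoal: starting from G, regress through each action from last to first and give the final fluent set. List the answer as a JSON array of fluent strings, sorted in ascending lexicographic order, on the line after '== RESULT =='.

Work backward from the goal:
  through step 2 (move(lab,office)): drop {at(office)}, keep {key_at(k2,bay), open(d_office_bay)}, require {at(lab), open(d_office_lab)}
    → {at(lab), key_at(k2,bay), open(d_office_bay), open(d_office_lab)}
  through step 1 (move(office,lab)): drop {at(lab)}, keep {key_at(k2,bay), open(d_office_bay), open(d_office_lab)}, require {at(office), open(d_office_lab)}
    → {at(office), key_at(k2,bay), open(d_office_bay), open(d_office_lab)}

== RESULT ==
["at(office)", "key_at(k2,bay)", "open(d_office_bay)", "open(d_office_lab)"]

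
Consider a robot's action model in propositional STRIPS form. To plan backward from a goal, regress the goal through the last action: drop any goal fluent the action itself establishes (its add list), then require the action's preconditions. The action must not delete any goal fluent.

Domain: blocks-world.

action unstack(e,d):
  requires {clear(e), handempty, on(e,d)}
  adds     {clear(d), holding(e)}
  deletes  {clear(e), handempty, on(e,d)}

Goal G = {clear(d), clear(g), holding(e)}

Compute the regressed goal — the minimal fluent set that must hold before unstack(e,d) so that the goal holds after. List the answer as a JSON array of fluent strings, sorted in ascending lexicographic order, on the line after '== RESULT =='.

Compute (G \ add) ∪ pre:
  G ∩ del = {}  (empty — regression defined)
  G \ add = {clear(d), clear(g), holding(e)} \ {clear(d), holding(e)} = {clear(g)}
  ∪ pre   = {clear(g)} ∪ {clear(e), handempty, on(e,d)}
          = {clear(e), clear(g), handempty, on(e,d)}

== RESULT ==
["clear(e)", "clear(g)", "handempty", "on(e,d)"]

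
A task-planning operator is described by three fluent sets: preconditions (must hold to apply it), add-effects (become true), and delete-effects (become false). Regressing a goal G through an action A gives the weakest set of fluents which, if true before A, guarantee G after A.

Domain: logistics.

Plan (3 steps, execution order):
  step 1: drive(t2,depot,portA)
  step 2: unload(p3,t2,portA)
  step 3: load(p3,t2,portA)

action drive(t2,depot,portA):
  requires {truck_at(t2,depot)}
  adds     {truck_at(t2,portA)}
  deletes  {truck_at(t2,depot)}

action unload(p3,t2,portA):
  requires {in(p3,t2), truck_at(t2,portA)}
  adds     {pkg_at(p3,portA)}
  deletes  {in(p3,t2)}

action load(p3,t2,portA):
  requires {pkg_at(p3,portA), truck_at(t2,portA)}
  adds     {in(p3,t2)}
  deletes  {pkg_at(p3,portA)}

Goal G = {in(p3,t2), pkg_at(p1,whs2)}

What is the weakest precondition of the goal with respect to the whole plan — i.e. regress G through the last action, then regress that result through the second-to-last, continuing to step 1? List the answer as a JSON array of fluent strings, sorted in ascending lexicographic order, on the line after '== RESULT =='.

Work backward from the goal:
  through step 3 (load(p3,t2,portA)): drop {in(p3,t2)}, keep {pkg_at(p1,whs2)}, require {pkg_at(p3,portA), truck_at(t2,portA)}
    → {pkg_at(p1,whs2), pkg_at(p3,portA), truck_at(t2,portA)}
  through step 2 (unload(p3,t2,portA)): drop {pkg_at(p3,portA)}, keep {pkg_at(p1,whs2), truck_at(t2,portA)}, require {in(p3,t2), truck_at(t2,portA)}
    → {in(p3,t2), pkg_at(p1,whs2), truck_at(t2,portA)}
  through step 1 (drive(t2,depot,portA)): drop {truck_at(t2,portA)}, keep {in(p3,t2), pkg_at(p1,whs2)}, require {truck_at(t2,depot)}
    → {in(p3,t2), pkg_at(p1,whs2), truck_at(t2,depot)}

== RESULT ==
["in(p3,t2)", "pkg_at(p1,whs2)", "truck_at(t2,depot)"]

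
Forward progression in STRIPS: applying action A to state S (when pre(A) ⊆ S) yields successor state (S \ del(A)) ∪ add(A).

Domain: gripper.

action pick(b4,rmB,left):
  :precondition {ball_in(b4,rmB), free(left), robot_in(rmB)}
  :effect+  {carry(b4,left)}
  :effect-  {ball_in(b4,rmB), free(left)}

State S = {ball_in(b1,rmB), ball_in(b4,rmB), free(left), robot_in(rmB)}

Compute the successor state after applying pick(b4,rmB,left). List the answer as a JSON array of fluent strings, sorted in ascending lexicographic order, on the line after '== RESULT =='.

Progress:
  pre ⊆ S: {ball_in(b4,rmB), free(left), robot_in(rmB)} ⊆ S  — applicable
  S \ del = {ball_in(b1,rmB), robot_in(rmB)}
  ∪ add   = {ball_in(b1,rmB), carry(b4,left), robot_in(rmB)}

== RESULT ==
["ball_in(b1,rmB)", "carry(b4,left)", "robot_in(rmB)"]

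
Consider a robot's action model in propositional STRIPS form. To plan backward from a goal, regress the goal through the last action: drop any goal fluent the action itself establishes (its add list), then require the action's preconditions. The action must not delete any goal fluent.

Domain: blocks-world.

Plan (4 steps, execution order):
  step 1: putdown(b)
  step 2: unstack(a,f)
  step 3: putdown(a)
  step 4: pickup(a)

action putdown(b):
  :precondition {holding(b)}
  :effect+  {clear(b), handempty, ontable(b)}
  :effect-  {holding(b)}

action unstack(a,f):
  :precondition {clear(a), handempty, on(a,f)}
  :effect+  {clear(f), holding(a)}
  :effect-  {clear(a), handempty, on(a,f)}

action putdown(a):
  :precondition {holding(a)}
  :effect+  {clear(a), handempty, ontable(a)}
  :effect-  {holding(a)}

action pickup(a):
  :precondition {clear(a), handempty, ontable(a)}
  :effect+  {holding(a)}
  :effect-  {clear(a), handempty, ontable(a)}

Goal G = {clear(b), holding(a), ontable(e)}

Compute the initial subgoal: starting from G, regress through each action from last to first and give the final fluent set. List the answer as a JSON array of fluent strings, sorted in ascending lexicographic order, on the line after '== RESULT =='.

Regress step by step:
  through step 4 (pickup(a)): drop {holding(a)}, keep {clear(b), ontable(e)}, require {clear(a), handempty, ontable(a)}
    → {clear(a), clear(b), handempty, ontable(a), ontable(e)}
  through step 3 (putdown(a)): drop {clear(a), handempty, ontable(a)}, keep {clear(b), ontable(e)}, require {holding(a)}
    → {clear(b), holding(a), ontable(e)}
  through step 2 (unstack(a,f)): drop {holding(a)}, keep {clear(b), ontable(e)}, require {clear(a), handempty, on(a,f)}
    → {clear(a), clear(b), handempty, on(a,f), ontable(e)}
  through step 1 (putdown(b)): drop {clear(b), handempty}, keep {clear(a), on(a,f), ontable(e)}, require {holding(b)}
    → {clear(a), holding(b), on(a,f), ontable(e)}

== RESULT ==
["clear(a)", "holding(b)", "on(a,f)", "ontable(e)"]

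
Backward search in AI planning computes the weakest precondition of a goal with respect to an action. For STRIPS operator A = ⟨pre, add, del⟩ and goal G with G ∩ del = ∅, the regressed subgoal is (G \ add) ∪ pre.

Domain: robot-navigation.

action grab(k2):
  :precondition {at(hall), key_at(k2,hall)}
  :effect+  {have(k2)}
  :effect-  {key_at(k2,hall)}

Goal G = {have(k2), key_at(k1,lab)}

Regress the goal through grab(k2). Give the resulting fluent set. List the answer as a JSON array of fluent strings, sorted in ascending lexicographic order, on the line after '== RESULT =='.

Compute (G \ add) ∪ pre:
  G ∩ del = {}  (empty — regression defined)
  G \ add = {have(k2), key_at(k1,lab)} \ {have(k2)} = {key_at(k1,lab)}
  ∪ pre   = {key_at(k1,lab)} ∪ {at(hall), key_at(k2,hall)}
          = {at(hall), key_at(k1,lab), key_at(k2,hall)}

== RESULT ==
["at(hall)", "key_at(k1,lab)", "key_at(k2,hall)"]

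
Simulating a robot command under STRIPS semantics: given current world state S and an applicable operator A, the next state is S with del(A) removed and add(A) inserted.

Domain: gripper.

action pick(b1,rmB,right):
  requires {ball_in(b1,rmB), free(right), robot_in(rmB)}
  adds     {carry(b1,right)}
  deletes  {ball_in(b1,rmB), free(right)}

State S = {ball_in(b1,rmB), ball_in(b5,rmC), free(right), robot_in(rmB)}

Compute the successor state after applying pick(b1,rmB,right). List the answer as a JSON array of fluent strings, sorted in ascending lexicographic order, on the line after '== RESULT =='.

Compute (S \ del) ∪ add:
  pre ⊆ S: {ball_in(b1,rmB), free(right), robot_in(rmB)} ⊆ S  — applicable
  S \ del = {ball_in(b5,rmC), robot_in(rmB)}
  ∪ add   = {ball_in(b5,rmC), carry(b1,right), robot_in(rmB)}

== RESULT ==
["ball_in(b5,rmC)", "carry(b1,right)", "robot_in(rmB)"]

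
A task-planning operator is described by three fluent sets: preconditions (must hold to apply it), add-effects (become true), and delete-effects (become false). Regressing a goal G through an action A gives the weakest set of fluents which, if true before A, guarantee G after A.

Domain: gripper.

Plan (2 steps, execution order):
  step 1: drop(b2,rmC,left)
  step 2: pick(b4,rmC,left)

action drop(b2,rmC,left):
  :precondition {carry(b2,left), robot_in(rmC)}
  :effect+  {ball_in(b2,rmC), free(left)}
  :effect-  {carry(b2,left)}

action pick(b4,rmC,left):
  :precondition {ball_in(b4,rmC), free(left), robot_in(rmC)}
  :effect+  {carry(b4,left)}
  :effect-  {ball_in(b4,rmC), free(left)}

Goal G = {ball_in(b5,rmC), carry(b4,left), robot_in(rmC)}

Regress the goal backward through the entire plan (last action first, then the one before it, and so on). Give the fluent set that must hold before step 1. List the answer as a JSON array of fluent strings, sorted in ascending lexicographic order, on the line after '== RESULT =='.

Work backward from the goal:
  through step 2 (pick(b4,rmC,left)): drop {carry(b4,left)}, keep {ball_in(b5,rmC), robot_in(rmC)}, require {ball_in(b4,rmC), free(left), robot_in(rmC)}
    → {ball_in(b4,rmC), ball_in(b5,rmC), free(left), robot_in(rmC)}
  through step 1 (drop(b2,rmC,left)): drop {free(left)}, keep {ball_in(b4,rmC), ball_in(b5,rmC), robot_in(rmC)}, require {carry(b2,left), robot_in(rmC)}
    → {ball_in(b4,rmC), ball_in(b5,rmC), carry(b2,left), robot_in(rmC)}

== RESULT ==
["ball_in(b4,rmC)", "ball_in(b5,rmC)", "carry(b2,left)", "robot_in(rmC)"]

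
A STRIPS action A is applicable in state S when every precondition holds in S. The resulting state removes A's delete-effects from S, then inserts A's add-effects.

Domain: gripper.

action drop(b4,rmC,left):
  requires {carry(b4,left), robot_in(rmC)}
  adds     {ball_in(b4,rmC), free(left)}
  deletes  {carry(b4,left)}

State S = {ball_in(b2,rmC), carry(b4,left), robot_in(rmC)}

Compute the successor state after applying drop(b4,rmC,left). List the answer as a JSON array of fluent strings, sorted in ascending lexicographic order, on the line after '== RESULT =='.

Progress:
  pre ⊆ S: {carry(b4,left), robot_in(rmC)} ⊆ S  — applicable
  S \ del = {ball_in(b2,rmC), robot_in(rmC)}
  ∪ add   = {ball_in(b2,rmC), ball_in(b4,rmC), free(left), robot_in(rmC)}

== RESULT ==
["ball_in(b2,rmC)", "ball_in(b4,rmC)", "free(left)", "robot_in(rmC)"]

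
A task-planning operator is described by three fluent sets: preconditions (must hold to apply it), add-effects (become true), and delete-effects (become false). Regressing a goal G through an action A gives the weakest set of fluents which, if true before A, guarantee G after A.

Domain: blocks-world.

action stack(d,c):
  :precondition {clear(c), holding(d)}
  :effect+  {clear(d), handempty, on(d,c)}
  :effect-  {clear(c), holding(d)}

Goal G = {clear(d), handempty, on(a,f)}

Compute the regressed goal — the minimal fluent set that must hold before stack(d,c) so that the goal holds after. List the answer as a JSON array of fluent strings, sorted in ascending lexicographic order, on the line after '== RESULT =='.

Regress:
  G ∩ del = {}  (empty — regression defined)
  G \ add = {clear(d), handempty, on(a,f)} \ {clear(d), handempty, on(d,c)} = {on(a,f)}
  ∪ pre   = {on(a,f)} ∪ {clear(c), holding(d)}
          = {clear(c), holding(d), on(a,f)}

== RESULT ==
["clear(c)", "holding(d)", "on(a,f)"]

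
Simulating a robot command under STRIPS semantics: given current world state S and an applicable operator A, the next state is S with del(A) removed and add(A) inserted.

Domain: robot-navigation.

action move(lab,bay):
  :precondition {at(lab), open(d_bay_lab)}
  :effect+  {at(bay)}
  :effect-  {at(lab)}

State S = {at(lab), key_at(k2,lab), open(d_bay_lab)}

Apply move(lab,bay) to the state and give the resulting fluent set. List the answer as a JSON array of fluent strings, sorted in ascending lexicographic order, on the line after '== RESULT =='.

Progress:
  pre ⊆ S: {at(lab), open(d_bay_lab)} ⊆ S  — applicable
  S \ del = {key_at(k2,lab), open(d_bay_lab)}
  ∪ add   = {at(bay), key_at(k2,lab), open(d_bay_lab)}

== RESULT ==
["at(bay)", "key_at(k2,lab)", "open(d_bay_lab)"]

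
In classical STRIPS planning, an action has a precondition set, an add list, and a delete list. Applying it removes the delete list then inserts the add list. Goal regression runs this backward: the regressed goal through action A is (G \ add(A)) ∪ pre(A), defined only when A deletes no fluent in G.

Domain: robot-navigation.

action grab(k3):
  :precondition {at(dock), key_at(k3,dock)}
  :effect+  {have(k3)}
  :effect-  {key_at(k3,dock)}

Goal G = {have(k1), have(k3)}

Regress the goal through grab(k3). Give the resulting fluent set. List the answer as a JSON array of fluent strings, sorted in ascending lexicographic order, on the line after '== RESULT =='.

Compute (G \ add) ∪ pre:
  G ∩ del = {}  (empty — regression defined)
  G \ add = {have(k1), have(k3)} \ {have(k3)} = {have(k1)}
  ∪ pre   = {have(k1)} ∪ {at(dock), key_at(k3,dock)}
          = {at(dock), have(k1), key_at(k3,dock)}

== RESULT ==
["at(dock)", "have(k1)", "key_at(k3,dock)"]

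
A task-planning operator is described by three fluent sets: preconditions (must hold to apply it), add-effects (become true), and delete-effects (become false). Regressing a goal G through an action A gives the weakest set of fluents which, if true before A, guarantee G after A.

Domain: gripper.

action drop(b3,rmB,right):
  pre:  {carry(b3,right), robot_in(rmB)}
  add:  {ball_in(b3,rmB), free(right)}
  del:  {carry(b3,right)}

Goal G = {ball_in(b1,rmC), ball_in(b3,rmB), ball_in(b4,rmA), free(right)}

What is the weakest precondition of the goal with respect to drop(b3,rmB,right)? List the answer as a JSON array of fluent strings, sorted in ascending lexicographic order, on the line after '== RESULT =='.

Regress:
  G ∩ del = {}  (empty — regression defined)
  G \ add = {ball_in(b1,rmC), ball_in(b3,rmB), ball_in(b4,rmA), free(right)} \ {ball_in(b3,rmB), free(right)} = {ball_in(b1,rmC), ball_in(b4,rmA)}
  ∪ pre   = {ball_in(b1,rmC), ball_in(b4,rmA)} ∪ {carry(b3,right), robot_in(rmB)}
          = {ball_in(b1,rmC), ball_in(b4,rmA), carry(b3,right), robot_in(rmB)}

== RESULT ==
["ball_in(b1,rmC)", "ball_in(b4,rmA)", "carry(b3,right)", "robot_in(rmB)"]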